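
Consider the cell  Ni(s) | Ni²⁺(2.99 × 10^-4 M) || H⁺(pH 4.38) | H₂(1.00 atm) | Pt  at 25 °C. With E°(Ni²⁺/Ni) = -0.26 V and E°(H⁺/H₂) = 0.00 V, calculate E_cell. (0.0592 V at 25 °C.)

The hydrogen couple is the cathode, so E°_cell = 0.26 V; n = 2.
[H⁺] = 10^(−4.38) = 4.2 × 10^-5 M, and Q = [Ni²⁺]·P(H₂) / [H⁺]^2 = 1.72 × 10^5.
E = E° − (0.0592/2) log Q = 0.26 − (0.0592/2)(5.236) = 0.105 V.

0.11 V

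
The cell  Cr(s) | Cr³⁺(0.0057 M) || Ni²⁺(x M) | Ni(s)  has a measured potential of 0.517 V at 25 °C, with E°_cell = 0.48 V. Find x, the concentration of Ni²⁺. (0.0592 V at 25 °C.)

0.57 M

From the Nernst equation, log Q = n(E° − E)/0.0592 = 6(0.48 − 0.517)/0.0592 = -3.750, so Q = 1.78 × 10^-4.
With Q = [Cr³⁺]^2/[Ni²⁺]^3 and the known concentrations, [Ni²⁺]^3 in the denominator gives [Ni²⁺] = 0.57 M.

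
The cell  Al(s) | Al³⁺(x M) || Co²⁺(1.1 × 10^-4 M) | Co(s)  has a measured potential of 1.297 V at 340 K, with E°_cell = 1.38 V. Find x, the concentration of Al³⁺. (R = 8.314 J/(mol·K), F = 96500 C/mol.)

From the Nernst equation, ln Q = nF(E° − E)/RT = 6×96500×(1.38 − 1.297)/(8.314×340) = 17.001, so Q = 2.42 × 10^7.
With Q = [Al³⁺]^2/[Co²⁺]^3 and the known concentrations, [Al³⁺]^2 in the numerator gives [Al³⁺] = 0.0057 M.

0.0057 M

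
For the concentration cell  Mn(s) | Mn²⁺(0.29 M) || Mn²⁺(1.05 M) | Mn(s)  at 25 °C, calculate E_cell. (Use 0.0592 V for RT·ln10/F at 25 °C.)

Both half-cells are Mn²⁺/Mn, so E°_cell = 0. The concentrated side is the cathode; the cell reaction moves Mn²⁺ from high to low concentration with n = 2.
Q = [Mn²⁺]_dilute/[Mn²⁺]_conc = 0.29/1.05 = 0.276.
E = 0 − (0.0592/2) log Q = −(0.0592/2)(-0.559) = 0.0165 V.

0.017 V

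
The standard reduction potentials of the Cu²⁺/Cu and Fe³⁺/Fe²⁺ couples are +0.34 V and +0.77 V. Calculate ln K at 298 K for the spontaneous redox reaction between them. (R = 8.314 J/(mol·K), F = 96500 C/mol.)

ln K = 33.5

E°_cell = +0.77 − (+0.34) = 0.43 V, with n = 2 electrons transferred.
At equilibrium E = 0, so the Nernst equation gives ln K = nFE°/RT = (2)(96500)(0.43)/((8.314)(298)) = 33.50.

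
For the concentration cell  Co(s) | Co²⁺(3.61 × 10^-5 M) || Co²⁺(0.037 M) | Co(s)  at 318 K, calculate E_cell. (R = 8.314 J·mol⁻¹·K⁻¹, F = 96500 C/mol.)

0.095 V

Both half-cells are Co²⁺/Co, so E°_cell = 0. The concentrated side is the cathode; the cell reaction moves Co²⁺ from high to low concentration with n = 2.
Q = [Co²⁺]_dilute/[Co²⁺]_conc = 3.61 × 10^-5/0.037 = 9.76 × 10^-4.
E = 0 − (RT/nF) ln Q = −((8.314×318)/(2×96500))(-6.932) = 0.0950 V.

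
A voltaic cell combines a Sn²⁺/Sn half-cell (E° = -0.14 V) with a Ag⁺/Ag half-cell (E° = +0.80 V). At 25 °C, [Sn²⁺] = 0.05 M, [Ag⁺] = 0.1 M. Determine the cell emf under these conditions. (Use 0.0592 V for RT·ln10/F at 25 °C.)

The Ag⁺/Ag couple has the higher reduction potential and acts as the cathode, so E°_cell = +0.80 − (-0.14) = 0.94 V.
Balancing electrons gives n = 2; the reaction quotient is Q = [Sn²⁺]/[Ag⁺]^2 = 5.00.
At 25 °C, E = E° − (0.0592/n) log Q = 0.94 − (0.0592/2)(0.699) = 0.940 − 0.021 = 0.919 V.

0.919 V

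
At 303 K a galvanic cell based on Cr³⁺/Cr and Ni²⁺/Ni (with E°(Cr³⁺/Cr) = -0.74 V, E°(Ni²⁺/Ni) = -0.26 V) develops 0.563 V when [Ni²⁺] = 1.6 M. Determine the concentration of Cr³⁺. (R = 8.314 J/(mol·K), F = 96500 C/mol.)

1.5 × 10^-4 M

From the Nernst equation, ln Q = nF(E° − E)/RT = 6×96500×(0.48 − 0.563)/(8.314×303) = -19.077, so Q = 5.19 × 10^-9.
With Q = [Cr³⁺]^2/[Ni²⁺]^3 and the known concentrations, [Cr³⁺]^2 in the numerator gives [Cr³⁺] = 1.5 × 10^-4 M.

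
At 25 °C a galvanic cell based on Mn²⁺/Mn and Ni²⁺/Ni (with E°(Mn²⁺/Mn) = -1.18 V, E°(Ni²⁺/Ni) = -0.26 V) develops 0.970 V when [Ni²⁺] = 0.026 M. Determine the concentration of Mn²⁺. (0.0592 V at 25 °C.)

5.3 × 10^-4 M

From the Nernst equation, log Q = n(E° − E)/0.0592 = 2(0.92 − 0.970)/0.0592 = -1.689, so Q = 0.0205.
With Q = [Mn²⁺]/[Ni²⁺] and the known concentrations, [Mn²⁺] in the numerator gives [Mn²⁺] = 5.3 × 10^-4 M.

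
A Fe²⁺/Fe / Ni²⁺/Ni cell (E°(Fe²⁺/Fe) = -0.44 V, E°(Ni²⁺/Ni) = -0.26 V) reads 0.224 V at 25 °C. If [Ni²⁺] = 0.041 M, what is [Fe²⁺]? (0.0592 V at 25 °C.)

0.0013 M

From the Nernst equation, log Q = n(E° − E)/0.0592 = 2(0.18 − 0.224)/0.0592 = -1.486, so Q = 0.0326.
With Q = [Fe²⁺]/[Ni²⁺] and the known concentrations, [Fe²⁺] in the numerator gives [Fe²⁺] = 0.0013 M.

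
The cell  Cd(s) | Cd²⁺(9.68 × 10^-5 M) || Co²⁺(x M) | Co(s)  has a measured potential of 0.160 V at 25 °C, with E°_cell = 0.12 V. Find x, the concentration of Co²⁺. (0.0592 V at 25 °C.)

0.0022 M

From the Nernst equation, log Q = n(E° − E)/0.0592 = 2(0.12 − 0.160)/0.0592 = -1.351, so Q = 0.0445.
With Q = [Cd²⁺]/[Co²⁺] and the known concentrations, [Co²⁺] in the denominator gives [Co²⁺] = 0.0022 M.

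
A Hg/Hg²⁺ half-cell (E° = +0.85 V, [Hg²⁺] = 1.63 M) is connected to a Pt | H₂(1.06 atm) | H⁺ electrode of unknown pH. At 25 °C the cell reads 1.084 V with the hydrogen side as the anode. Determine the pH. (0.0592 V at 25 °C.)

pH = 3.83

E°_cell = 0.85 V and n = 2.
log Q = n(E° − E)/0.0592 = 2×(0.85 − 1.084)/0.0592 = -7.905.
With Q = [H⁺]^2 / ([Hg²⁺]·P(H₂)), solving for [H⁺] gives log[H⁺] = -3.834, so pH = 3.83.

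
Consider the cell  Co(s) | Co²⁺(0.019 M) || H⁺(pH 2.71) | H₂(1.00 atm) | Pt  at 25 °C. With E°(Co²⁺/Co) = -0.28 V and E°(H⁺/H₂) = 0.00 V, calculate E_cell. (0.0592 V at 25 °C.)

0.17 V

The hydrogen couple is the cathode, so E°_cell = 0.28 V; n = 2.
[H⁺] = 10^(−2.71) = 0.0019 M, and Q = [Co²⁺]·P(H₂) / [H⁺]^2 = 5000.
E = E° − (0.0592/2) log Q = 0.28 − (0.0592/2)(3.699) = 0.171 V.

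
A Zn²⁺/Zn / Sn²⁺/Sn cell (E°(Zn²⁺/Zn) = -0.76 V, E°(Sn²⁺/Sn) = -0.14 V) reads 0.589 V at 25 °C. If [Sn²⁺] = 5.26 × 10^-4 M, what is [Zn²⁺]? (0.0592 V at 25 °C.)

From the Nernst equation, log Q = n(E° − E)/0.0592 = 2(0.62 − 0.589)/0.0592 = 1.047, so Q = 11.2.
With Q = [Zn²⁺]/[Sn²⁺] and the known concentrations, [Zn²⁺] in the numerator gives [Zn²⁺] = 0.0059 M.

0.0059 M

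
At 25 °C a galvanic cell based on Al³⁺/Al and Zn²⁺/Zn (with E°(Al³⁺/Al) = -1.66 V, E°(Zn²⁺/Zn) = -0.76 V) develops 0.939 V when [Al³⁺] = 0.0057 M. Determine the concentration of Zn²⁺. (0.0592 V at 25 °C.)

From the Nernst equation, log Q = n(E° − E)/0.0592 = 6(0.90 − 0.939)/0.0592 = -3.953, so Q = 1.12 × 10^-4.
With Q = [Al³⁺]^2/[Zn²⁺]^3 and the known concentrations, [Zn²⁺]^3 in the denominator gives [Zn²⁺] = 0.66 M.

0.66 M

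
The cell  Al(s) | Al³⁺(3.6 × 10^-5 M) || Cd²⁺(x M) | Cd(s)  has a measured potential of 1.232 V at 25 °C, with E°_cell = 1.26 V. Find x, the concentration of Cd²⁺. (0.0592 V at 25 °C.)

From the Nernst equation, log Q = n(E° − E)/0.0592 = 6(1.26 − 1.232)/0.0592 = 2.838, so Q = 688.
With Q = [Al³⁺]^2/[Cd²⁺]^3 and the known concentrations, [Cd²⁺]^3 in the denominator gives [Cd²⁺] = 1.2 × 10^-4 M.

1.2 × 10^-4 M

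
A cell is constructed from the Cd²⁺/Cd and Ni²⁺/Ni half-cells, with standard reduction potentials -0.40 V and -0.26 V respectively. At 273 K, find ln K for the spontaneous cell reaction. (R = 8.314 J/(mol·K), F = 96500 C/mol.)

E°_cell = -0.26 − (-0.40) = 0.14 V, with n = 2 electrons transferred.
At equilibrium E = 0, so the Nernst equation gives ln K = nFE°/RT = (2)(96500)(0.14)/((8.314)(273)) = 11.90.

ln K = 11.9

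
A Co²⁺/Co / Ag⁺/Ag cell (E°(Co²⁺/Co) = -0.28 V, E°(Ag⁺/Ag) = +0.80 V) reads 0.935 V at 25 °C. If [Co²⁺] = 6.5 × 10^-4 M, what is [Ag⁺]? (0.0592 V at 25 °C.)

9.1 × 10^-5 M

From the Nernst equation, log Q = n(E° − E)/0.0592 = 2(1.08 − 0.935)/0.0592 = 4.899, so Q = 7.92 × 10^4.
With Q = [Co²⁺]/[Ag⁺]^2 and the known concentrations, [Ag⁺]^2 in the denominator gives [Ag⁺] = 9.1 × 10^-5 M.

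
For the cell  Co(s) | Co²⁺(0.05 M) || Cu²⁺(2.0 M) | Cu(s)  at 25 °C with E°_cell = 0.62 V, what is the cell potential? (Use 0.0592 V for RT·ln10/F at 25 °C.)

0.667 V

Balancing electrons gives n = 2; the reaction quotient is Q = [Co²⁺]/[Cu²⁺] = 0.0250.
At 25 °C, E = E° − (0.0592/n) log Q = 0.62 − (0.0592/2)(-1.602) = 0.620 + 0.047 = 0.667 V.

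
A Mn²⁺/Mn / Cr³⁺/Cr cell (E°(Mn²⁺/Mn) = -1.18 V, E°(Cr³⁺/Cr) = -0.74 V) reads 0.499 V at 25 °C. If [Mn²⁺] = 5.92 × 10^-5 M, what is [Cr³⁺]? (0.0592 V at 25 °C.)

4.4 × 10^-4 M

From the Nernst equation, log Q = n(E° − E)/0.0592 = 6(0.44 − 0.499)/0.0592 = -5.980, so Q = 1.05 × 10^-6.
With Q = [Mn²⁺]^3/[Cr³⁺]^2 and the known concentrations, [Cr³⁺]^2 in the denominator gives [Cr³⁺] = 4.4 × 10^-4 M.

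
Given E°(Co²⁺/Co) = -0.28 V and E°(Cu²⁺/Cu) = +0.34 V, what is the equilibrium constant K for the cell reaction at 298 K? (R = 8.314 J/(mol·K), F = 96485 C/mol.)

9.4 × 10^20

E°_cell = +0.34 − (-0.28) = 0.62 V, with n = 2 electrons transferred.
At equilibrium E = 0, so the Nernst equation gives ln K = nFE°/RT = (2)(96485)(0.62)/((8.314)(298)) = 48.29.
K = e^48.29 = 9.4 × 10^20.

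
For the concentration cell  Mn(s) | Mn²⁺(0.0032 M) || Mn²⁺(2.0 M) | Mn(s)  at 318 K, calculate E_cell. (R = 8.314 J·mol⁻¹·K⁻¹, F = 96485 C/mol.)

0.088 V

Both half-cells are Mn²⁺/Mn, so E°_cell = 0. The concentrated side is the cathode; the cell reaction moves Mn²⁺ from high to low concentration with n = 2.
Q = [Mn²⁺]_dilute/[Mn²⁺]_conc = 0.0032/2.0 = 0.00160.
E = 0 − (RT/nF) ln Q = −((8.314×318)/(2×96485))(-6.438) = 0.0882 V.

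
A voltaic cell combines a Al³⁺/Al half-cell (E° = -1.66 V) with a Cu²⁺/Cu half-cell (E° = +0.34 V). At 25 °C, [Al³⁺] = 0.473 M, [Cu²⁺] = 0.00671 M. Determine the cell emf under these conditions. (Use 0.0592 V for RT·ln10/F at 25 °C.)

The Cu²⁺/Cu couple has the higher reduction potential and acts as the cathode, so E°_cell = +0.34 − (-1.66) = 2.00 V.
Balancing electrons gives n = 6; the reaction quotient is Q = [Al³⁺]^2/[Cu²⁺]^3 = 7.41 × 10^5.
At 25 °C, E = E° − (0.0592/n) log Q = 2.00 − (0.0592/6)(5.870) = 2.000 − 0.058 = 1.942 V.

1.94 V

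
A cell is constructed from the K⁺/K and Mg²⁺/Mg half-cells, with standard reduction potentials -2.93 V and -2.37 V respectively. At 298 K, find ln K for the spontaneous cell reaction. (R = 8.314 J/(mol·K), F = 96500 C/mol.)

E°_cell = -2.37 − (-2.93) = 0.56 V, with n = 2 electrons transferred.
At equilibrium E = 0, so the Nernst equation gives ln K = nFE°/RT = (2)(96500)(0.56)/((8.314)(298)) = 43.62.

ln K = 43.6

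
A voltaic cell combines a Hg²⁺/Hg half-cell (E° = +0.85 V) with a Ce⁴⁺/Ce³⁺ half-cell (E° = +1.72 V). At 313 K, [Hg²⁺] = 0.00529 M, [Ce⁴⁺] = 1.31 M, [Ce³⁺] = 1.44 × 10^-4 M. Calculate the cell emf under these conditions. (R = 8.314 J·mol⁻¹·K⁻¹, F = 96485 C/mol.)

1.19 V

The Ce⁴⁺/Ce³⁺ couple has the higher reduction potential and acts as the cathode, so E°_cell = +1.72 − (+0.85) = 0.87 V.
Balancing electrons gives n = 2; the reaction quotient is Q = [Hg²⁺]·[Ce³⁺]^2/[Ce⁴⁺]^2 = 6.39 × 10^-11.
E = E° − (RT/nF) ln Q = 0.87 − (8.314×313)/(2×96485) × (-23.473) = 0.870 + 0.317 = 1.187 V.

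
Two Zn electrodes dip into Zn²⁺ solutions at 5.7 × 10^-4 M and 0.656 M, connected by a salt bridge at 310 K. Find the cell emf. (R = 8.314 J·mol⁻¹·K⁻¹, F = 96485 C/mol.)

0.094 V

Both half-cells are Zn²⁺/Zn, so E°_cell = 0. The concentrated side is the cathode; the cell reaction moves Zn²⁺ from high to low concentration with n = 2.
Q = [Zn²⁺]_dilute/[Zn²⁺]_conc = 5.7 × 10^-4/0.656 = 8.69 × 10^-4.
E = 0 − (RT/nF) ln Q = −((8.314×310)/(2×96485))(-7.048) = 0.0941 V.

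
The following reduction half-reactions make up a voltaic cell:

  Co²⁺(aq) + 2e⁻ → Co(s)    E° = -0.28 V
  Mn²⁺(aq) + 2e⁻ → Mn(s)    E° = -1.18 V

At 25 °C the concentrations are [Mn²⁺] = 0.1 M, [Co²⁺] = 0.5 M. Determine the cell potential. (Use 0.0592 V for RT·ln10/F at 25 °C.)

The Co²⁺/Co couple has the higher reduction potential and acts as the cathode, so E°_cell = -0.28 − (-1.18) = 0.90 V.
Balancing electrons gives n = 2; the reaction quotient is Q = [Mn²⁺]/[Co²⁺] = 0.200.
At 25 °C, E = E° − (0.0592/n) log Q = 0.90 − (0.0592/2)(-0.699) = 0.900 + 0.021 = 0.921 V.

0.921 V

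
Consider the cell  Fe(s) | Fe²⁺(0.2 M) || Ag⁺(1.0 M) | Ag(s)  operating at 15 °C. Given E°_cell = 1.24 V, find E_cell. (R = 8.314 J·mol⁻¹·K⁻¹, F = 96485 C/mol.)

1.26 V

Balancing electrons gives n = 2; the reaction quotient is Q = [Fe²⁺]/[Ag⁺]^2 = 0.200.
E = E° − (RT/nF) ln Q = 1.24 − (8.314×288)/(2×96485) × (-1.609) = 1.240 + 0.020 = 1.260 V.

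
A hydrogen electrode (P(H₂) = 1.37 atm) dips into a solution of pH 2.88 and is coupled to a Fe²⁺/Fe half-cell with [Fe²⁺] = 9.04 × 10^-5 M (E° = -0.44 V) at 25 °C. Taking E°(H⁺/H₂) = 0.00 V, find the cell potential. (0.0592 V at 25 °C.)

The hydrogen couple is the cathode, so E°_cell = 0.44 V; n = 2.
[H⁺] = 10^(−2.88) = 0.0013 M, and Q = [Fe²⁺]·P(H₂) / [H⁺]^2 = 71.3.
E = E° − (0.0592/2) log Q = 0.44 − (0.0592/2)(1.853) = 0.385 V.

0.39 V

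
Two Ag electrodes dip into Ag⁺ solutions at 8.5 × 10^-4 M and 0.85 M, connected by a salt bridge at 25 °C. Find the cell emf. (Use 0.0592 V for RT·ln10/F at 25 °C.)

0.18 V

Both half-cells are Ag⁺/Ag, so E°_cell = 0. The concentrated side is the cathode; the cell reaction moves Ag⁺ from high to low concentration with n = 1.
Q = [Ag⁺]_dilute/[Ag⁺]_conc = 8.5 × 10^-4/0.85 = 0.00100.
E = 0 − (0.0592/1) log Q = −(0.0592/1)(-3.000) = 0.1776 V.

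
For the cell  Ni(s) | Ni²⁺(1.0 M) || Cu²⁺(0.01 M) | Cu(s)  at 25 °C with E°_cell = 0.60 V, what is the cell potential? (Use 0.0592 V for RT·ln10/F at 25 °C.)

Balancing electrons gives n = 2; the reaction quotient is Q = [Ni²⁺]/[Cu²⁺] = 100.
At 25 °C, E = E° − (0.0592/n) log Q = 0.60 − (0.0592/2)(2.000) = 0.600 − 0.059 = 0.541 V.

0.541 V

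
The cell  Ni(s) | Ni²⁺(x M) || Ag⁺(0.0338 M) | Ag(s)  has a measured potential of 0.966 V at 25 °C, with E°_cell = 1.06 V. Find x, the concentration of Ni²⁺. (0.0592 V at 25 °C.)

From the Nernst equation, log Q = n(E° − E)/0.0592 = 2(1.06 − 0.966)/0.0592 = 3.176, so Q = 1500.
With Q = [Ni²⁺]/[Ag⁺]^2 and the known concentrations, [Ni²⁺] in the numerator gives [Ni²⁺] = 1.7 M.

1.7 M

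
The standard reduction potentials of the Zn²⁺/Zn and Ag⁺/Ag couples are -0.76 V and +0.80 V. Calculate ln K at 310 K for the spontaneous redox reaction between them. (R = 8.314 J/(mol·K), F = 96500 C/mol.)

E°_cell = +0.80 − (-0.76) = 1.56 V, with n = 2 electrons transferred.
At equilibrium E = 0, so the Nernst equation gives ln K = nFE°/RT = (2)(96500)(1.56)/((8.314)(310)) = 116.82.

ln K = 116.8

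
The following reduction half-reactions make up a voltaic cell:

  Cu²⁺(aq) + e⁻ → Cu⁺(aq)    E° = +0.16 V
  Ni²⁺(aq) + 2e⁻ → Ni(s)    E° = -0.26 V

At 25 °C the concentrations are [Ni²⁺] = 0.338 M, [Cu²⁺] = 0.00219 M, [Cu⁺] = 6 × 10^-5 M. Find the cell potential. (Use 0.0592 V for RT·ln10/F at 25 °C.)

The Cu²⁺/Cu⁺ couple has the higher reduction potential and acts as the cathode, so E°_cell = +0.16 − (-0.26) = 0.42 V.
Balancing electrons gives n = 2; the reaction quotient is Q = [Ni²⁺]·[Cu⁺]^2/[Cu²⁺]^2 = 2.54 × 10^-4.
At 25 °C, E = E° − (0.0592/n) log Q = 0.42 − (0.0592/2)(-3.596) = 0.420 + 0.106 = 0.526 V.

0.526 V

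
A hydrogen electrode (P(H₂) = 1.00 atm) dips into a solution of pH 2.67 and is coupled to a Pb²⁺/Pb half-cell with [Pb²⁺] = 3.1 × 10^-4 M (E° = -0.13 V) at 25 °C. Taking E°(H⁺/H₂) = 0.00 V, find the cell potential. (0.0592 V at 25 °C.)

The hydrogen couple is the cathode, so E°_cell = 0.13 V; n = 2.
[H⁺] = 10^(−2.67) = 0.0021 M, and Q = [Pb²⁺]·P(H₂) / [H⁺]^2 = 67.8.
E = E° − (0.0592/2) log Q = 0.13 − (0.0592/2)(1.831) = 0.076 V.

0.076 V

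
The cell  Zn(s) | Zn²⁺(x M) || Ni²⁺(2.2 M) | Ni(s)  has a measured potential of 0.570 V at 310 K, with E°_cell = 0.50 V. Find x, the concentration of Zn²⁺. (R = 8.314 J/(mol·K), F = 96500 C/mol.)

From the Nernst equation, ln Q = nF(E° − E)/RT = 2×96500×(0.50 − 0.570)/(8.314×310) = -5.242, so Q = 0.00529.
With Q = [Zn²⁺]/[Ni²⁺] and the known concentrations, [Zn²⁺] in the numerator gives [Zn²⁺] = 0.012 M.

0.012 M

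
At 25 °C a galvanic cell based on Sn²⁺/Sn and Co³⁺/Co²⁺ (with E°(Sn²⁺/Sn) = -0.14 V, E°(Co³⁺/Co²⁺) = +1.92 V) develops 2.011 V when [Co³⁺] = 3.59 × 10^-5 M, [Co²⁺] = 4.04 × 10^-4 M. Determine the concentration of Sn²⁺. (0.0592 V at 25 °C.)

From the Nernst equation, log Q = n(E° − E)/0.0592 = 2(2.06 − 2.011)/0.0592 = 1.655, so Q = 45.2.
With Q = [Sn²⁺]·[Co²⁺]^2/[Co³⁺]^2 and the known concentrations, [Sn²⁺] in the numerator gives [Sn²⁺] = 0.36 M.

0.36 M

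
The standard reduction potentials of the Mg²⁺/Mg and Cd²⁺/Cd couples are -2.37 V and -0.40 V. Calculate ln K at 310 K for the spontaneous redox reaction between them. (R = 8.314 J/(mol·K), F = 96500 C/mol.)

ln K = 147.5

E°_cell = -0.40 − (-2.37) = 1.97 V, with n = 2 electrons transferred.
At equilibrium E = 0, so the Nernst equation gives ln K = nFE°/RT = (2)(96500)(1.97)/((8.314)(310)) = 147.52.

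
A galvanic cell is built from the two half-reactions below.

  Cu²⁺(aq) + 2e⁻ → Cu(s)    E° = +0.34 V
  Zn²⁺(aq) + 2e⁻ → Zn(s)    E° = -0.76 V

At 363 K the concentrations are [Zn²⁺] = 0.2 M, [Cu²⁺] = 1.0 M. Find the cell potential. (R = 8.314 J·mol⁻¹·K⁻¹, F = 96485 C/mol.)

The Cu²⁺/Cu couple has the higher reduction potential and acts as the cathode, so E°_cell = +0.34 − (-0.76) = 1.10 V.
Balancing electrons gives n = 2; the reaction quotient is Q = [Zn²⁺]/[Cu²⁺] = 0.200.
E = E° − (RT/nF) ln Q = 1.10 − (8.314×363)/(2×96485) × (-1.609) = 1.100 + 0.025 = 1.125 V.

1.13 V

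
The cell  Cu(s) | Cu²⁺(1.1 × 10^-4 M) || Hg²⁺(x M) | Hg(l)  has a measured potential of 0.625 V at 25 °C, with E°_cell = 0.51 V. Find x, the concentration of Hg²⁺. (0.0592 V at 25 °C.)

From the Nernst equation, log Q = n(E° − E)/0.0592 = 2(0.51 − 0.625)/0.0592 = -3.885, so Q = 1.3 × 10^-4.
With Q = [Cu²⁺]/[Hg²⁺] and the known concentrations, [Hg²⁺] in the denominator gives [Hg²⁺] = 0.84 M.

0.84 M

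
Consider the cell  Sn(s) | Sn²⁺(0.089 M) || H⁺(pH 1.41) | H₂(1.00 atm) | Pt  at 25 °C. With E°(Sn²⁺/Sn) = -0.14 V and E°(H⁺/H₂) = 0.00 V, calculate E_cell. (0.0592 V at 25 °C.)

The hydrogen couple is the cathode, so E°_cell = 0.14 V; n = 2.
[H⁺] = 10^(−1.41) = 0.039 M, and Q = [Sn²⁺]·P(H₂) / [H⁺]^2 = 58.8.
E = E° − (0.0592/2) log Q = 0.14 − (0.0592/2)(1.769) = 0.088 V.

0.088 V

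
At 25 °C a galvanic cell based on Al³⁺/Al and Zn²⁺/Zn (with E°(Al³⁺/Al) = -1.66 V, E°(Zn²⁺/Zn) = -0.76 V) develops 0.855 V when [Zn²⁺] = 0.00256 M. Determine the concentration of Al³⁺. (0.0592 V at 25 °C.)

From the Nernst equation, log Q = n(E° − E)/0.0592 = 6(0.90 − 0.855)/0.0592 = 4.561, so Q = 3.64 × 10^4.
With Q = [Al³⁺]^2/[Zn²⁺]^3 and the known concentrations, [Al³⁺]^2 in the numerator gives [Al³⁺] = 0.025 M.

0.025 M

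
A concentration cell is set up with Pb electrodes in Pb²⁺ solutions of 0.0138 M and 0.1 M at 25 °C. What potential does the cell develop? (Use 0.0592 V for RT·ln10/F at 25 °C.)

Both half-cells are Pb²⁺/Pb, so E°_cell = 0. The concentrated side is the cathode; the cell reaction moves Pb²⁺ from high to low concentration with n = 2.
Q = [Pb²⁺]_dilute/[Pb²⁺]_conc = 0.0138/0.1 = 0.138.
E = 0 − (0.0592/2) log Q = −(0.0592/2)(-0.860) = 0.0255 V.

0.025 V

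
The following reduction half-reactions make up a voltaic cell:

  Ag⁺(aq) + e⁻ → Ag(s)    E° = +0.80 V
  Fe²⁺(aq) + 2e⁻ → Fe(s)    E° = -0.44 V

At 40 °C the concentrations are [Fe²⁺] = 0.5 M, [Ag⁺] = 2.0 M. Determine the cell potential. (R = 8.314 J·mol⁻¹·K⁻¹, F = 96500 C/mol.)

The Ag⁺/Ag couple has the higher reduction potential and acts as the cathode, so E°_cell = +0.80 − (-0.44) = 1.24 V.
Balancing electrons gives n = 2; the reaction quotient is Q = [Fe²⁺]/[Ag⁺]^2 = 0.125.
E = E° − (RT/nF) ln Q = 1.24 − (8.314×313)/(2×96500) × (-2.079) = 1.240 + 0.028 = 1.268 V.

1.27 V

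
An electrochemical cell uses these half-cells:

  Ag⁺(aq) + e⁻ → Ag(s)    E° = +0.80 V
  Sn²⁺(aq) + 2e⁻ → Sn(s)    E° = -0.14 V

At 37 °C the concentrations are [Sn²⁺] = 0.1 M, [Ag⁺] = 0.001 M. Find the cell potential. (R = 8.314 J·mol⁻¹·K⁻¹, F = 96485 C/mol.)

The Ag⁺/Ag couple has the higher reduction potential and acts as the cathode, so E°_cell = +0.80 − (-0.14) = 0.94 V.
Balancing electrons gives n = 2; the reaction quotient is Q = [Sn²⁺]/[Ag⁺]^2 = 1 × 10^5.
E = E° − (RT/nF) ln Q = 0.94 − (8.314×310)/(2×96485) × (11.513) = 0.940 − 0.154 = 0.786 V.

0.786 V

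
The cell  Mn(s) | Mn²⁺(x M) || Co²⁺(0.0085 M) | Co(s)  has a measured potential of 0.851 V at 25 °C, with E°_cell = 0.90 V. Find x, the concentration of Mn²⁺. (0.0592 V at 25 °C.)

0.38 M

From the Nernst equation, log Q = n(E° − E)/0.0592 = 2(0.90 − 0.851)/0.0592 = 1.655, so Q = 45.2.
With Q = [Mn²⁺]/[Co²⁺] and the known concentrations, [Mn²⁺] in the numerator gives [Mn²⁺] = 0.38 M.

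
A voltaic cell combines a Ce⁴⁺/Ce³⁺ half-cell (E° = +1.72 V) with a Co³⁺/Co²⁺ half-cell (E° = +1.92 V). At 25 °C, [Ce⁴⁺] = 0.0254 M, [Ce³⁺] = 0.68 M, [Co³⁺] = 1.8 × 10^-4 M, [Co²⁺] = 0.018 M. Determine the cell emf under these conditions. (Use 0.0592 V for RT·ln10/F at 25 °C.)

The Co³⁺/Co²⁺ couple has the higher reduction potential and acts as the cathode, so E°_cell = +1.92 − (+1.72) = 0.20 V.
Balancing electrons gives n = 1; the reaction quotient is Q = [Ce⁴⁺]·[Co²⁺]/([Ce³⁺]·[Co³⁺]) = 3.74.
At 25 °C, E = E° − (0.0592/n) log Q = 0.20 − (0.0592/1)(0.572) = 0.200 − 0.034 = 0.166 V.

0.166 V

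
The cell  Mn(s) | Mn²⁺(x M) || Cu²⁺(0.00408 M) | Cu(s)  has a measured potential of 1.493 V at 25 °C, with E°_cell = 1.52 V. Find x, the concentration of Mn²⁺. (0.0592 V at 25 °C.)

From the Nernst equation, log Q = n(E° − E)/0.0592 = 2(1.52 − 1.493)/0.0592 = 0.912, so Q = 8.17.
With Q = [Mn²⁺]/[Cu²⁺] and the known concentrations, [Mn²⁺] in the numerator gives [Mn²⁺] = 0.033 M.

0.033 M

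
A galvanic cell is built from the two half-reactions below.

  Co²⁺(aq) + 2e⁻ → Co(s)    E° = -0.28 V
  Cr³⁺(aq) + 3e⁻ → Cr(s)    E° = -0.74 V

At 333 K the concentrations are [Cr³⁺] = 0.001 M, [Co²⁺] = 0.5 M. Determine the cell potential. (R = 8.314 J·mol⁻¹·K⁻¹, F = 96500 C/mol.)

The Co²⁺/Co couple has the higher reduction potential and acts as the cathode, so E°_cell = -0.28 − (-0.74) = 0.46 V.
Balancing electrons gives n = 6; the reaction quotient is Q = [Cr³⁺]^2/[Co²⁺]^3 = 8 × 10^-6.
E = E° − (RT/nF) ln Q = 0.46 − (8.314×333)/(6×96500) × (-11.736) = 0.460 + 0.056 = 0.516 V.

0.516 V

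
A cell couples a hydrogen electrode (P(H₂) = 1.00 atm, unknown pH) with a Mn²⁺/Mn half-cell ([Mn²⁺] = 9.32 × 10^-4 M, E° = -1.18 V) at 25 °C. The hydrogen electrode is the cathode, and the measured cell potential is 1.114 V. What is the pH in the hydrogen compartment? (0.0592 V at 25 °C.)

E°_cell = 1.18 V and n = 2.
log Q = n(E° − E)/0.0592 = 2×(1.18 − 1.114)/0.0592 = 2.230.
With Q = [Mn²⁺]·P(H₂) / [H⁺]^2, solving for [H⁺] gives log[H⁺] = -2.630, so pH = 2.63.

pH = 2.63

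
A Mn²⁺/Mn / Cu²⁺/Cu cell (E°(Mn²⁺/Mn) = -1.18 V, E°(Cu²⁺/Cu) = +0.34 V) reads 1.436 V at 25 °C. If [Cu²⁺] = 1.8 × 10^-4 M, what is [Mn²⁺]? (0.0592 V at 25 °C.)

0.12 M

From the Nernst equation, log Q = n(E° − E)/0.0592 = 2(1.52 − 1.436)/0.0592 = 2.838, so Q = 688.
With Q = [Mn²⁺]/[Cu²⁺] and the known concentrations, [Mn²⁺] in the numerator gives [Mn²⁺] = 0.12 M.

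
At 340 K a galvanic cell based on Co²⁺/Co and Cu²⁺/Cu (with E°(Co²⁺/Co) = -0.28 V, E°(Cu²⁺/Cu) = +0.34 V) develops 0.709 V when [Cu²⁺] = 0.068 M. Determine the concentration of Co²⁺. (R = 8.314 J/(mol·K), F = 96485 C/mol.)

1.6 × 10^-4 M

From the Nernst equation, ln Q = nF(E° − E)/RT = 2×96485×(0.62 − 0.709)/(8.314×340) = -6.076, so Q = 0.00230.
With Q = [Co²⁺]/[Cu²⁺] and the known concentrations, [Co²⁺] in the numerator gives [Co²⁺] = 1.6 × 10^-4 M.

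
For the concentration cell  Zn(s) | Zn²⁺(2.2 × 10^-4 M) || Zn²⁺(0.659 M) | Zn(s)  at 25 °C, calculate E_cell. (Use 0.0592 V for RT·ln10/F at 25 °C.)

0.10 V

Both half-cells are Zn²⁺/Zn, so E°_cell = 0. The concentrated side is the cathode; the cell reaction moves Zn²⁺ from high to low concentration with n = 2.
Q = [Zn²⁺]_dilute/[Zn²⁺]_conc = 2.2 × 10^-4/0.659 = 3.34 × 10^-4.
E = 0 − (0.0592/2) log Q = −(0.0592/2)(-3.476) = 0.1029 V.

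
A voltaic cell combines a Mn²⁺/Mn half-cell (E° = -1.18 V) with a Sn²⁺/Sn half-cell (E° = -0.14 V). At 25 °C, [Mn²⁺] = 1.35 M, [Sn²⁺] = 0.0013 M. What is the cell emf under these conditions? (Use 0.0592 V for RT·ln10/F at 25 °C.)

0.951 V

The Sn²⁺/Sn couple has the higher reduction potential and acts as the cathode, so E°_cell = -0.14 − (-1.18) = 1.04 V.
Balancing electrons gives n = 2; the reaction quotient is Q = [Mn²⁺]/[Sn²⁺] = 1040.
At 25 °C, E = E° − (0.0592/n) log Q = 1.04 − (0.0592/2)(3.016) = 1.040 − 0.089 = 0.951 V.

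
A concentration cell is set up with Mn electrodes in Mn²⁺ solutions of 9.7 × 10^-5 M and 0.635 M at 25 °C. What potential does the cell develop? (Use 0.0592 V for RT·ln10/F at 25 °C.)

Both half-cells are Mn²⁺/Mn, so E°_cell = 0. The concentrated side is the cathode; the cell reaction moves Mn²⁺ from high to low concentration with n = 2.
Q = [Mn²⁺]_dilute/[Mn²⁺]_conc = 9.7 × 10^-5/0.635 = 1.53 × 10^-4.
E = 0 − (0.0592/2) log Q = −(0.0592/2)(-3.816) = 0.1130 V.

0.11 V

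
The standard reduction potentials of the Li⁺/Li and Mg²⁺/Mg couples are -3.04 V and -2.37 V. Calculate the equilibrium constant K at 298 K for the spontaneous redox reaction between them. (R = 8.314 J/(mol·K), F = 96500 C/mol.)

E°_cell = -2.37 − (-3.04) = 0.67 V, with n = 2 electrons transferred.
At equilibrium E = 0, so the Nernst equation gives ln K = nFE°/RT = (2)(96500)(0.67)/((8.314)(298)) = 52.19.
K = e^52.19 = 4.6 × 10^22.

4.6 × 10^22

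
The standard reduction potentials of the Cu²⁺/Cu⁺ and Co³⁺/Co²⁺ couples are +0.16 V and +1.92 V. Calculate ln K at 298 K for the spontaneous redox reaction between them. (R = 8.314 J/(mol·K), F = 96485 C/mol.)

ln K = 68.5

E°_cell = +1.92 − (+0.16) = 1.76 V, with n = 1 electron transferred.
At equilibrium E = 0, so the Nernst equation gives ln K = nFE°/RT = (1)(96485)(1.76)/((8.314)(298)) = 68.54.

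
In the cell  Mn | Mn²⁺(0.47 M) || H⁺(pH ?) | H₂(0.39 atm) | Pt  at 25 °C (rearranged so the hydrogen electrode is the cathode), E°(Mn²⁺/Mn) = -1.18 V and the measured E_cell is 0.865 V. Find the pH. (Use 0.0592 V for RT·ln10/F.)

pH = 5.69

E°_cell = 1.18 V and n = 2.
log Q = n(E° − E)/0.0592 = 2×(1.18 − 0.865)/0.0592 = 10.642.
With Q = [Mn²⁺]·P(H₂) / [H⁺]^2, solving for [H⁺] gives log[H⁺] = -5.689, so pH = 5.69.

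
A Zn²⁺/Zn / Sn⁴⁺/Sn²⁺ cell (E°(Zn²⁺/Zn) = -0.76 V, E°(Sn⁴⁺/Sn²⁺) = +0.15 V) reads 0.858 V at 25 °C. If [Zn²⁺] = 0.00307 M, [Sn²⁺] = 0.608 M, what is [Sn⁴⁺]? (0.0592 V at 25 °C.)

From the Nernst equation, log Q = n(E° − E)/0.0592 = 2(0.91 − 0.858)/0.0592 = 1.757, so Q = 57.1.
With Q = [Zn²⁺]·[Sn²⁺]/[Sn⁴⁺] and the known concentrations, [Sn⁴⁺] in the denominator gives [Sn⁴⁺] = 3.3 × 10^-5 M.

3.3 × 10^-5 M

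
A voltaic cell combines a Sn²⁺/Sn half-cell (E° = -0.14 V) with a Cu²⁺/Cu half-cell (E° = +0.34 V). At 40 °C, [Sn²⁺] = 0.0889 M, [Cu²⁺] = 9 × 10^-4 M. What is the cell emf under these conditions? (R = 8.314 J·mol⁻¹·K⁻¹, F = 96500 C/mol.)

The Cu²⁺/Cu couple has the higher reduction potential and acts as the cathode, so E°_cell = +0.34 − (-0.14) = 0.48 V.
Balancing electrons gives n = 2; the reaction quotient is Q = [Sn²⁺]/[Cu²⁺] = 98.8.
E = E° − (RT/nF) ln Q = 0.48 − (8.314×313)/(2×96500) × (4.593) = 0.480 − 0.062 = 0.418 V.

0.418 V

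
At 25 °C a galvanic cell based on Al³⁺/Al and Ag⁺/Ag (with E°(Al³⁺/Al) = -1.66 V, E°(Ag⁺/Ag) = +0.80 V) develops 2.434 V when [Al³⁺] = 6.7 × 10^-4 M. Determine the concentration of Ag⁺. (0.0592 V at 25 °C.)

0.032 M

From the Nernst equation, log Q = n(E° − E)/0.0592 = 3(2.46 − 2.434)/0.0592 = 1.318, so Q = 20.8.
With Q = [Al³⁺]/[Ag⁺]^3 and the known concentrations, [Ag⁺]^3 in the denominator gives [Ag⁺] = 0.032 M.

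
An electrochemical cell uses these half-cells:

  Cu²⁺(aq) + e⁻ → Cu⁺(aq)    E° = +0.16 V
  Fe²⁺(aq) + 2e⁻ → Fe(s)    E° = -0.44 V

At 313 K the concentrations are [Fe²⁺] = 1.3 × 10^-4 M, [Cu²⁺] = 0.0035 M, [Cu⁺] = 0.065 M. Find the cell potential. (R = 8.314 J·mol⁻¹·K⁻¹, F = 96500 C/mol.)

0.642 V

The Cu²⁺/Cu⁺ couple has the higher reduction potential and acts as the cathode, so E°_cell = +0.16 − (-0.44) = 0.60 V.
Balancing electrons gives n = 2; the reaction quotient is Q = [Fe²⁺]·[Cu⁺]^2/[Cu²⁺]^2 = 0.0448.
E = E° − (RT/nF) ln Q = 0.60 − (8.314×313)/(2×96500) × (-3.105) = 0.600 + 0.042 = 0.642 V.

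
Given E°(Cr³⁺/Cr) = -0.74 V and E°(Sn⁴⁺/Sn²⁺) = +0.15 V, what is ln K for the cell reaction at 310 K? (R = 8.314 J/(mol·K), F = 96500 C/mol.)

ln K = 199.9

E°_cell = +0.15 − (-0.74) = 0.89 V, with n = 6 electrons transferred.
At equilibrium E = 0, so the Nernst equation gives ln K = nFE°/RT = (6)(96500)(0.89)/((8.314)(310)) = 199.94.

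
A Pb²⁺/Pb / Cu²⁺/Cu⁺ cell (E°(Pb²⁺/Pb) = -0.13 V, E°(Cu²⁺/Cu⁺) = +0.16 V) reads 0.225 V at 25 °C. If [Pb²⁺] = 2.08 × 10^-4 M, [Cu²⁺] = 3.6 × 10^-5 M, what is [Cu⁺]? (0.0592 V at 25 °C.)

0.031 M

From the Nernst equation, log Q = n(E° − E)/0.0592 = 2(0.29 − 0.225)/0.0592 = 2.196, so Q = 157.
With Q = [Pb²⁺]·[Cu⁺]^2/[Cu²⁺]^2 and the known concentrations, [Cu⁺]^2 in the numerator gives [Cu⁺] = 0.031 M.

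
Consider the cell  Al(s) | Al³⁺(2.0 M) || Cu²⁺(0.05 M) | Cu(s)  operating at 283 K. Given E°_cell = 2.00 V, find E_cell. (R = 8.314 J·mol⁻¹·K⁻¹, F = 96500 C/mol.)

1.96 V

Balancing electrons gives n = 6; the reaction quotient is Q = [Al³⁺]^2/[Cu²⁺]^3 = 3.2 × 10^4.
E = E° − (RT/nF) ln Q = 2.00 − (8.314×283)/(6×96500) × (10.373) = 2.000 − 0.042 = 1.958 V.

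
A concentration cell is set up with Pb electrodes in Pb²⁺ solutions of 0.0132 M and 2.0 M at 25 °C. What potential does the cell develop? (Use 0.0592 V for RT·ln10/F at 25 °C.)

Both half-cells are Pb²⁺/Pb, so E°_cell = 0. The concentrated side is the cathode; the cell reaction moves Pb²⁺ from high to low concentration with n = 2.
Q = [Pb²⁺]_dilute/[Pb²⁺]_conc = 0.0132/2.0 = 0.00660.
E = 0 − (0.0592/2) log Q = −(0.0592/2)(-2.180) = 0.0645 V.

0.065 V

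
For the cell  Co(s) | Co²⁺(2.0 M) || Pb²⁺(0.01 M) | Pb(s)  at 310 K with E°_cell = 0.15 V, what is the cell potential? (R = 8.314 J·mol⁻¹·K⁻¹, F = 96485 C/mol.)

0.079 V

Balancing electrons gives n = 2; the reaction quotient is Q = [Co²⁺]/[Pb²⁺] = 200.
E = E° − (RT/nF) ln Q = 0.15 − (8.314×310)/(2×96485) × (5.298) = 0.150 − 0.071 = 0.079 V.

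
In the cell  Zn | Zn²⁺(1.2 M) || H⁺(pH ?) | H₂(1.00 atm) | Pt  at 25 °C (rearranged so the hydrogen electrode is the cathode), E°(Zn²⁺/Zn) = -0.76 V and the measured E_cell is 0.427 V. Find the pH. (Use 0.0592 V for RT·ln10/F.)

E°_cell = 0.76 V and n = 2.
log Q = n(E° − E)/0.0592 = 2×(0.76 − 0.427)/0.0592 = 11.250.
With Q = [Zn²⁺]·P(H₂) / [H⁺]^2, solving for [H⁺] gives log[H⁺] = -5.585, so pH = 5.59.

pH = 5.59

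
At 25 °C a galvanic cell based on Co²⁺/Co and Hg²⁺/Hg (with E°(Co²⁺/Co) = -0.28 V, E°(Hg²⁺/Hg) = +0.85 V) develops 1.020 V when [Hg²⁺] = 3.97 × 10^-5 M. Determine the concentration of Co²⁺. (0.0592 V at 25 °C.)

0.21 M

From the Nernst equation, log Q = n(E° − E)/0.0592 = 2(1.13 − 1.020)/0.0592 = 3.716, so Q = 5200.
With Q = [Co²⁺]/[Hg²⁺] and the known concentrations, [Co²⁺] in the numerator gives [Co²⁺] = 0.21 M.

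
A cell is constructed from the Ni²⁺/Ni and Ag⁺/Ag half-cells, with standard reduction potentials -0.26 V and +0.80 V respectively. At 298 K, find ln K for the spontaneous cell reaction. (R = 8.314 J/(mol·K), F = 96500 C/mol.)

ln K = 82.6

E°_cell = +0.80 − (-0.26) = 1.06 V, with n = 2 electrons transferred.
At equilibrium E = 0, so the Nernst equation gives ln K = nFE°/RT = (2)(96500)(1.06)/((8.314)(298)) = 82.57.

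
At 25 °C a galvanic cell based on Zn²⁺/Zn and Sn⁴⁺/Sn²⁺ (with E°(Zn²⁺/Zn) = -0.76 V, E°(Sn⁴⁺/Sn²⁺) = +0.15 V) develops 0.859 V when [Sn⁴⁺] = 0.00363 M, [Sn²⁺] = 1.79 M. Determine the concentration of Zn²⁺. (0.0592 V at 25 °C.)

0.11 M

From the Nernst equation, log Q = n(E° − E)/0.0592 = 2(0.91 − 0.859)/0.0592 = 1.723, so Q = 52.8.
With Q = [Zn²⁺]·[Sn²⁺]/[Sn⁴⁺] and the known concentrations, [Zn²⁺] in the numerator gives [Zn²⁺] = 0.11 M.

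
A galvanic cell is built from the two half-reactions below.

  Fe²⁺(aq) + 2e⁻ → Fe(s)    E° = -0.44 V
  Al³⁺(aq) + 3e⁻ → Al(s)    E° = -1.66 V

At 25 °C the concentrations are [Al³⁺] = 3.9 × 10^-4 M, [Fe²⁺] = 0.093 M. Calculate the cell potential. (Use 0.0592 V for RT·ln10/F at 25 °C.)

1.26 V

The Fe²⁺/Fe couple has the higher reduction potential and acts as the cathode, so E°_cell = -0.44 − (-1.66) = 1.22 V.
Balancing electrons gives n = 6; the reaction quotient is Q = [Al³⁺]^2/[Fe²⁺]^3 = 1.89 × 10^-4.
At 25 °C, E = E° − (0.0592/n) log Q = 1.22 − (0.0592/6)(-3.723) = 1.220 + 0.037 = 1.257 V.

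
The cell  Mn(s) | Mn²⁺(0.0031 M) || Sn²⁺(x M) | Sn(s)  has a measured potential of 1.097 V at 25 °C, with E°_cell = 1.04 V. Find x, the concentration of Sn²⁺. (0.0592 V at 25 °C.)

0.26 M

From the Nernst equation, log Q = n(E° − E)/0.0592 = 2(1.04 − 1.097)/0.0592 = -1.926, so Q = 0.0119.
With Q = [Mn²⁺]/[Sn²⁺] and the known concentrations, [Sn²⁺] in the denominator gives [Sn²⁺] = 0.26 M.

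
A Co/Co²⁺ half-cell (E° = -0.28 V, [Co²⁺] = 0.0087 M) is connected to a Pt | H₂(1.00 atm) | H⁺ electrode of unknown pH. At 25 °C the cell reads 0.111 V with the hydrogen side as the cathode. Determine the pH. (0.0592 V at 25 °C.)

E°_cell = 0.28 V and n = 2.
log Q = n(E° − E)/0.0592 = 2×(0.28 − 0.111)/0.0592 = 5.709.
With Q = [Co²⁺]·P(H₂) / [H⁺]^2, solving for [H⁺] gives log[H⁺] = -3.885, so pH = 3.88.

pH = 3.88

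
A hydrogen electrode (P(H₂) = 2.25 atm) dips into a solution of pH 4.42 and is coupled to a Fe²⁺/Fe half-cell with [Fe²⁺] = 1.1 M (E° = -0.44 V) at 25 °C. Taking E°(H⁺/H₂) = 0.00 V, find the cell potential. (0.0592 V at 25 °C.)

The hydrogen couple is the cathode, so E°_cell = 0.44 V; n = 2.
[H⁺] = 10^(−4.42) = 3.8 × 10^-5 M, and Q = [Fe²⁺]·P(H₂) / [H⁺]^2 = 1.71 × 10^9.
E = E° − (0.0592/2) log Q = 0.44 − (0.0592/2)(9.234) = 0.167 V.

0.17 V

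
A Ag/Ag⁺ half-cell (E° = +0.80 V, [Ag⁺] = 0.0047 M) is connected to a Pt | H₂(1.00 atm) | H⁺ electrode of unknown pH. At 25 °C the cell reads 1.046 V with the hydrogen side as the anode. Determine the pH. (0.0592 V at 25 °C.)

pH = 6.48

E°_cell = 0.80 V and n = 2.
log Q = n(E° − E)/0.0592 = 2×(0.80 − 1.046)/0.0592 = -8.311.
With Q = [H⁺]^2 / ([Ag⁺]^2·P(H₂)), solving for [H⁺] gives log[H⁺] = -6.483, so pH = 6.48.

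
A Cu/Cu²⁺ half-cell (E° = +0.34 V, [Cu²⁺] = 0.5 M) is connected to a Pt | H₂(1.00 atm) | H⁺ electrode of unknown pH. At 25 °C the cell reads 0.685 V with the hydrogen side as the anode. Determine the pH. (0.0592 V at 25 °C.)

pH = 5.98

E°_cell = 0.34 V and n = 2.
log Q = n(E° − E)/0.0592 = 2×(0.34 − 0.685)/0.0592 = -11.655.
With Q = [H⁺]^2 / ([Cu²⁺]·P(H₂)), solving for [H⁺] gives log[H⁺] = -5.978, so pH = 5.98.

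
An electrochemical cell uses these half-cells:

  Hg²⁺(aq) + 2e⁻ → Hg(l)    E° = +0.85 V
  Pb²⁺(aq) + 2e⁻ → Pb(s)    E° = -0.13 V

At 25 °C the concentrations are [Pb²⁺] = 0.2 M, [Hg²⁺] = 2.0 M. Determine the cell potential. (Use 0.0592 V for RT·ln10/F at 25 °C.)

1.01 V

The Hg²⁺/Hg couple has the higher reduction potential and acts as the cathode, so E°_cell = +0.85 − (-0.13) = 0.98 V.
Balancing electrons gives n = 2; the reaction quotient is Q = [Pb²⁺]/[Hg²⁺] = 0.100.
At 25 °C, E = E° − (0.0592/n) log Q = 0.98 − (0.0592/2)(-1.000) = 0.980 + 0.030 = 1.010 V.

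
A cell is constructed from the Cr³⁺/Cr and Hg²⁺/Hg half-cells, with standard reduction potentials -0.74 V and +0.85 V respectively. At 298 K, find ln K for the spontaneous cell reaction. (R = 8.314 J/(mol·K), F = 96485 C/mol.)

ln K = 371.5

E°_cell = +0.85 − (-0.74) = 1.59 V, with n = 6 electrons transferred.
At equilibrium E = 0, so the Nernst equation gives ln K = nFE°/RT = (6)(96485)(1.59)/((8.314)(298)) = 371.52.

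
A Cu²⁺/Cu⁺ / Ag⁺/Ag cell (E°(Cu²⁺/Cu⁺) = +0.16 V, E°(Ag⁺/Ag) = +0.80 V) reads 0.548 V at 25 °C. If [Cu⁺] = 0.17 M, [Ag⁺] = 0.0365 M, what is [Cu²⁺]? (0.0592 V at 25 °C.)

0.22 M

From the Nernst equation, log Q = n(E° − E)/0.0592 = 1(0.64 − 0.548)/0.0592 = 1.554, so Q = 35.8.
With Q = [Cu²⁺]/([Cu⁺]·[Ag⁺]) and the known concentrations, [Cu²⁺] in the numerator gives [Cu²⁺] = 0.22 M.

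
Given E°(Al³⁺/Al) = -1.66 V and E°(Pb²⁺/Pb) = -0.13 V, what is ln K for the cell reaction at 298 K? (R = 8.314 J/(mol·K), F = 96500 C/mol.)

ln K = 357.6

E°_cell = -0.13 − (-1.66) = 1.53 V, with n = 6 electrons transferred.
At equilibrium E = 0, so the Nernst equation gives ln K = nFE°/RT = (6)(96500)(1.53)/((8.314)(298)) = 357.56.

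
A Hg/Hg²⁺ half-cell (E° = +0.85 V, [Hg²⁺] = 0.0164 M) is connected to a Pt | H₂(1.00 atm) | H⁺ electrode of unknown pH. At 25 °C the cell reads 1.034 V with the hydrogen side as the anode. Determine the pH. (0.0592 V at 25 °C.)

E°_cell = 0.85 V and n = 2.
log Q = n(E° − E)/0.0592 = 2×(0.85 − 1.034)/0.0592 = -6.216.
With Q = [H⁺]^2 / ([Hg²⁺]·P(H₂)), solving for [H⁺] gives log[H⁺] = -4.001, so pH = 4.00.

pH = 4.00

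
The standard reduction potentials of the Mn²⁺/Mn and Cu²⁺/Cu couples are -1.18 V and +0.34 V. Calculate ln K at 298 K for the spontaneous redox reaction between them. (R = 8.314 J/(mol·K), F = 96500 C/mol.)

E°_cell = +0.34 − (-1.18) = 1.52 V, with n = 2 electrons transferred.
At equilibrium E = 0, so the Nernst equation gives ln K = nFE°/RT = (2)(96500)(1.52)/((8.314)(298)) = 118.41.

ln K = 118.4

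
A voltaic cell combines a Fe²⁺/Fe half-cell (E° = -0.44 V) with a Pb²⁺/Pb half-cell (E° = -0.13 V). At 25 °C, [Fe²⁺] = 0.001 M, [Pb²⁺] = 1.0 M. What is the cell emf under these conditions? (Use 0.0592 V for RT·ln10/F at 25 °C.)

0.399 V

The Pb²⁺/Pb couple has the higher reduction potential and acts as the cathode, so E°_cell = -0.13 − (-0.44) = 0.31 V.
Balancing electrons gives n = 2; the reaction quotient is Q = [Fe²⁺]/[Pb²⁺] = 0.00100.
At 25 °C, E = E° − (0.0592/n) log Q = 0.31 − (0.0592/2)(-3.000) = 0.310 + 0.089 = 0.399 V.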